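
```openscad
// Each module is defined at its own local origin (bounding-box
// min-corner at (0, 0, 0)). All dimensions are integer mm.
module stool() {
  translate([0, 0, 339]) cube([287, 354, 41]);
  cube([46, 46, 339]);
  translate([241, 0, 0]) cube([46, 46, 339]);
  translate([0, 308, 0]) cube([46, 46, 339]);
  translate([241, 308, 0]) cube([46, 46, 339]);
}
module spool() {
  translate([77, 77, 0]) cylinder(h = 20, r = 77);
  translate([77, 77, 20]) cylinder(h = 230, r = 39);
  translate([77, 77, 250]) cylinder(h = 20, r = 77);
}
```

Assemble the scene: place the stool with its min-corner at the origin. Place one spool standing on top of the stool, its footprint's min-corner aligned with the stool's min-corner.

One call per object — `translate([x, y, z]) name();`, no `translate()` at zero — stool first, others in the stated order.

stool();
translate([0, 0, 380]) spool();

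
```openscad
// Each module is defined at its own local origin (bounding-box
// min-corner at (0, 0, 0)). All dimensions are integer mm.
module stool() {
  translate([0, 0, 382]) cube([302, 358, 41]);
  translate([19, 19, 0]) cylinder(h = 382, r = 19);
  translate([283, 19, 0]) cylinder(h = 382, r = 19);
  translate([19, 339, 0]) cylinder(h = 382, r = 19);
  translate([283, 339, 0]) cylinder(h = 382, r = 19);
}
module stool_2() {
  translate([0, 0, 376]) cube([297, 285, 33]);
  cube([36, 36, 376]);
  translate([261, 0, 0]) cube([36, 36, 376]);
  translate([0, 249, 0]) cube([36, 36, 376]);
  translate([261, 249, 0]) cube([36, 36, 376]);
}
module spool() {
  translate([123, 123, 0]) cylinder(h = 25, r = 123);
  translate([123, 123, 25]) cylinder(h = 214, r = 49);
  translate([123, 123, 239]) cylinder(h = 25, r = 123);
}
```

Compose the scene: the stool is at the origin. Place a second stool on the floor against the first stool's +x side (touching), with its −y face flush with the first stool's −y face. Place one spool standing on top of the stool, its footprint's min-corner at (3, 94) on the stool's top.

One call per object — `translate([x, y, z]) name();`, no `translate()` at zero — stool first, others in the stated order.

stool();
translate([302, 0, 0]) stool_2();
translate([3, 94, 423]) spool();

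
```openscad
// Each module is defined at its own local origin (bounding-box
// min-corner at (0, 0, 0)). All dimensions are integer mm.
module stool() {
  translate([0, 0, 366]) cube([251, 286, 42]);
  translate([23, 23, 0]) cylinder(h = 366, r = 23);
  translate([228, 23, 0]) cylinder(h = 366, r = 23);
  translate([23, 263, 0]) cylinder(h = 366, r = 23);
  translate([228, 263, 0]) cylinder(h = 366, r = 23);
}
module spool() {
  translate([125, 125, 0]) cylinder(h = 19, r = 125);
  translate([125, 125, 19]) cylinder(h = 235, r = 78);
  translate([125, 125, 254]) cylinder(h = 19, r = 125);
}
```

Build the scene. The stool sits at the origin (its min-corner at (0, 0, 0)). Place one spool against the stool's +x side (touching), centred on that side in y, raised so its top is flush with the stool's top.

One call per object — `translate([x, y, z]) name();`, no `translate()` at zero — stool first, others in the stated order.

stool();
translate([251, 18, 135]) spool();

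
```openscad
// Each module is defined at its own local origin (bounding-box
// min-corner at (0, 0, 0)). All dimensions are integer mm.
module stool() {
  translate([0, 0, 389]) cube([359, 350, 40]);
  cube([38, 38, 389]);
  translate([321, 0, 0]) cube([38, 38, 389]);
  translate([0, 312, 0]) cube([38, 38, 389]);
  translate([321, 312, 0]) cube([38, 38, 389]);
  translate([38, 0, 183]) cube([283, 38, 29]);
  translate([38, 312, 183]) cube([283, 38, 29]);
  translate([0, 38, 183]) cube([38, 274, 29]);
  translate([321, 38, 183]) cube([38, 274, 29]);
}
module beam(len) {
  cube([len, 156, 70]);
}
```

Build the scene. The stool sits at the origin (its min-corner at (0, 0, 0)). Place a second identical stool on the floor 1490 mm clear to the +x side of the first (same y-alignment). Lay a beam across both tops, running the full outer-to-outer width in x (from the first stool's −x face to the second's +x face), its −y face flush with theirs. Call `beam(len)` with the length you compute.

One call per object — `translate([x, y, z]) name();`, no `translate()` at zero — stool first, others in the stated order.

stool();
translate([1849, 0, 0]) stool();
translate([0, 0, 429]) beam(2208);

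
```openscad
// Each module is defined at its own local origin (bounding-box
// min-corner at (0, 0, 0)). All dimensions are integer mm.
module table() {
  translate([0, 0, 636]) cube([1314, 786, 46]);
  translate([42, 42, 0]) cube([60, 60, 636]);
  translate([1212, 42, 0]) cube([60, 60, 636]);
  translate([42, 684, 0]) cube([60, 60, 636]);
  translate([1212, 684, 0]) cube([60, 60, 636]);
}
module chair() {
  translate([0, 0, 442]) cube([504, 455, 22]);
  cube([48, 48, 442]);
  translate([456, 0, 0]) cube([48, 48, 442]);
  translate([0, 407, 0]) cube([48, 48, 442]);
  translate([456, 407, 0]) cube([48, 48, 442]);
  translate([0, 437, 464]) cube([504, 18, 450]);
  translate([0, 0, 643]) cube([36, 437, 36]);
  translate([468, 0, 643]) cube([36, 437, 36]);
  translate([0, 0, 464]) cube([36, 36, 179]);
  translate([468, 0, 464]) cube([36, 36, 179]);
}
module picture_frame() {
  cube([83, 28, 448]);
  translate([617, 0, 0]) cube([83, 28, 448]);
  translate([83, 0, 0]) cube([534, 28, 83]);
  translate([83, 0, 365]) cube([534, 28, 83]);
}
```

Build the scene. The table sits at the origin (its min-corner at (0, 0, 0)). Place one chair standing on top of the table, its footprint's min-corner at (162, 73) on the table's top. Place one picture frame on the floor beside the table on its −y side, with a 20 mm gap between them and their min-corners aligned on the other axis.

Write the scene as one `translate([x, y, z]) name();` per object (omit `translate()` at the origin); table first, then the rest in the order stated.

table();
translate([162, 73, 682]) chair();
translate([0, -48, 0]) picture_frame();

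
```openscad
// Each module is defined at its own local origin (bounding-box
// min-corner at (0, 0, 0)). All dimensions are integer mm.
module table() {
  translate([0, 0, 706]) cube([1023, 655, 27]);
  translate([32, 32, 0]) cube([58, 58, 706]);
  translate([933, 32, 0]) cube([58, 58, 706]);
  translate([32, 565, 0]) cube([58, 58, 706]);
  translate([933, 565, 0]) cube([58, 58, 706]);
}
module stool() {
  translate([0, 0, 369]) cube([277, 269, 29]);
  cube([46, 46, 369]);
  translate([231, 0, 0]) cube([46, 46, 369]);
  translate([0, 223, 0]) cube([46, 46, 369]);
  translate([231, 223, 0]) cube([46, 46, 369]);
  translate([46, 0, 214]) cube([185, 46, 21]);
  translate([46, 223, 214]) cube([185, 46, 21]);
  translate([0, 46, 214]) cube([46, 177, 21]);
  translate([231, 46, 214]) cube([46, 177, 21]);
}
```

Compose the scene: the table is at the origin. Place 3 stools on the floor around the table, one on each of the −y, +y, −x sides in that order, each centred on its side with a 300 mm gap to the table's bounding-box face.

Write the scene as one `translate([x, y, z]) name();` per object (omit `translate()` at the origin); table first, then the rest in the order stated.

table();
translate([373, -569, 0]) stool();
translate([373, 955, 0]) stool();
translate([-577, 193, 0]) stool();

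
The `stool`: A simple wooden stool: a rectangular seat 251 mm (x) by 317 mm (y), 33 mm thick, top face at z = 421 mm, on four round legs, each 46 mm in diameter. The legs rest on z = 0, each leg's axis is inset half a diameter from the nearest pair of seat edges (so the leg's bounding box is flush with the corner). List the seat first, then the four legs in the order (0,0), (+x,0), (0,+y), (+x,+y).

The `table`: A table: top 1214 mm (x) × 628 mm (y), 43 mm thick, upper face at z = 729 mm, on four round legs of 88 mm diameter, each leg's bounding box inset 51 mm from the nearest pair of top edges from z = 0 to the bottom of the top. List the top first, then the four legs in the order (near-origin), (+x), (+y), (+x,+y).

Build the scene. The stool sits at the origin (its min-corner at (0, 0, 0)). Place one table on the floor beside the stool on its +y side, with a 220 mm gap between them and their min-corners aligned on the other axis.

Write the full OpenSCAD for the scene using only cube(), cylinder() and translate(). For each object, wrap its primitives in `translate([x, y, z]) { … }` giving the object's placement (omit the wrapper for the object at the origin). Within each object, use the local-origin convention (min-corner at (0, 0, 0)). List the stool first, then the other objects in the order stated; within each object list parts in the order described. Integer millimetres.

translate([0, 0, 388]) cube([251, 317, 33]);
translate([23, 23, 0]) cylinder(h = 388, r = 23);
translate([228, 23, 0]) cylinder(h = 388, r = 23);
translate([23, 294, 0]) cylinder(h = 388, r = 23);
translate([228, 294, 0]) cylinder(h = 388, r = 23);
translate([0, 537, 0]) {
  translate([0, 0, 686]) cube([1214, 628, 43]);
  translate([95, 95, 0]) cylinder(h = 686, r = 44);
  translate([1119, 95, 0]) cylinder(h = 686, r = 44);
  translate([95, 533, 0]) cylinder(h = 686, r = 44);
  translate([1119, 533, 0]) cylinder(h = 686, r = 44);
}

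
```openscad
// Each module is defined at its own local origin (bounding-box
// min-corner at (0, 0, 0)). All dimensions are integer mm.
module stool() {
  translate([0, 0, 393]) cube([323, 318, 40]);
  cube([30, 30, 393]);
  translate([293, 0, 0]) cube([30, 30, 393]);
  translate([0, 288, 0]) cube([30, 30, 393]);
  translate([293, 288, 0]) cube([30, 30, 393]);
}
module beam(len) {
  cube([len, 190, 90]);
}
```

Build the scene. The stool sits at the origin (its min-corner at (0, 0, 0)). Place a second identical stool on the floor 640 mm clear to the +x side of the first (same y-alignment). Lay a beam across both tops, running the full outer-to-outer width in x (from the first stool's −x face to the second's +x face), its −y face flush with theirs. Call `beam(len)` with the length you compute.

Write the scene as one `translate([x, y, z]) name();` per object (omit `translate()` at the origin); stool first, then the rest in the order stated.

stool();
translate([963, 0, 0]) stool();
translate([0, 0, 433]) beam(1286);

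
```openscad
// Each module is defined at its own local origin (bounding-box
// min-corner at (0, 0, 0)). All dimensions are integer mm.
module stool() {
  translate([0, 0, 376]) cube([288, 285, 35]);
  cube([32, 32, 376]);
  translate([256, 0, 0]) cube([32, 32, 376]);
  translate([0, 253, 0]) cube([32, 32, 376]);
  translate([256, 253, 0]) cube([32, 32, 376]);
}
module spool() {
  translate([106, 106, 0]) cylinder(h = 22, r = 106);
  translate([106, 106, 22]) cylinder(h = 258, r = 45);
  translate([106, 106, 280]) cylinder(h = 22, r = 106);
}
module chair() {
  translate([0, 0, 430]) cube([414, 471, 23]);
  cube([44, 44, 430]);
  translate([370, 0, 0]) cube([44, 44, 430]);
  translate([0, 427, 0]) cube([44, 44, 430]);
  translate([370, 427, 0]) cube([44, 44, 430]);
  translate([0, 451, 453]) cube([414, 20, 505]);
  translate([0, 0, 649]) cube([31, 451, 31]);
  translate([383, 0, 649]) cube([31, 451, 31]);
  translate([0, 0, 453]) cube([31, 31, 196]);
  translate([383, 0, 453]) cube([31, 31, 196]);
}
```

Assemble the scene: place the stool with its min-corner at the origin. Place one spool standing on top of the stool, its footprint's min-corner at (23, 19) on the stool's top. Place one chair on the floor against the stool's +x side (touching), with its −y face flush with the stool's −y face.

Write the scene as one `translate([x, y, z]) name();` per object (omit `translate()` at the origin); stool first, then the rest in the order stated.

stool();
translate([23, 19, 411]) spool();
translate([288, 0, 0]) chair();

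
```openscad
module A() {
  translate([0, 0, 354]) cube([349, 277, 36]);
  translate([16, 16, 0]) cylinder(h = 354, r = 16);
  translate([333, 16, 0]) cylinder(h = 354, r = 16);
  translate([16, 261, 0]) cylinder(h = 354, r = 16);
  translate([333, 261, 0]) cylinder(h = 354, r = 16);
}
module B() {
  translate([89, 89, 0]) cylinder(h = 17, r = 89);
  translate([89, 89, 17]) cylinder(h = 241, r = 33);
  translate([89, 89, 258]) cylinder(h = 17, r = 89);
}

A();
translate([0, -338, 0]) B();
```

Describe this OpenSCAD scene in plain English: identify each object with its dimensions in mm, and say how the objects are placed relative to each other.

A is a four-legged stool. The seat is a 349×277×36 mm slab whose top surface is at z = 390 mm; four round legs, each 32 mm in diameter, run from the floor (z = 0) to the underside of the seat, each leg's axis is inset half a diameter from the nearest pair of seat edges (so the leg's bounding box is flush with the corner).

B is a spool: two coaxial disc flanges of radius 89 mm and thickness 17 mm, joined by a core cylinder of radius 33 mm and height 241 mm. The lower flange rests on z = 0 and the three cylinders share a vertical axis.

The spool is on the floor beside the stool on its −y side.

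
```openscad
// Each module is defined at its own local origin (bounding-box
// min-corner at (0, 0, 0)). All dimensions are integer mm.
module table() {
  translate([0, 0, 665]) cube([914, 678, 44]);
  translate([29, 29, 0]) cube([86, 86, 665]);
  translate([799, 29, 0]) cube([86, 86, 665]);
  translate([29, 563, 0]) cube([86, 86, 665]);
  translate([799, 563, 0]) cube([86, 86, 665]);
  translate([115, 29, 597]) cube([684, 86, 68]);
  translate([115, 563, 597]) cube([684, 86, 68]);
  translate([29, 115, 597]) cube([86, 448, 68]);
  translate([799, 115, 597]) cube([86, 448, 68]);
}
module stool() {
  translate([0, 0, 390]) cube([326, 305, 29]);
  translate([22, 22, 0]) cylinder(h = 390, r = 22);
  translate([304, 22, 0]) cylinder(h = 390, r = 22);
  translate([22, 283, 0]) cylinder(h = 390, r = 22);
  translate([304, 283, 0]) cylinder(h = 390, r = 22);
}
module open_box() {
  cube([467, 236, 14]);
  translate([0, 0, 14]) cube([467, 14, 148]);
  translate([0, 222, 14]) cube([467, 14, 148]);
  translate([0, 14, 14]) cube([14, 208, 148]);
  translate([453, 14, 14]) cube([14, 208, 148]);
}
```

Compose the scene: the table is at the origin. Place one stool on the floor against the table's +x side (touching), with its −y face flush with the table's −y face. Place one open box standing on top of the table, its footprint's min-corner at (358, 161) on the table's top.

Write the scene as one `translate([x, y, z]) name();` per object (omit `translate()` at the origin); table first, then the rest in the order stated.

table();
translate([914, 0, 0]) stool();
translate([358, 161, 709]) open_box();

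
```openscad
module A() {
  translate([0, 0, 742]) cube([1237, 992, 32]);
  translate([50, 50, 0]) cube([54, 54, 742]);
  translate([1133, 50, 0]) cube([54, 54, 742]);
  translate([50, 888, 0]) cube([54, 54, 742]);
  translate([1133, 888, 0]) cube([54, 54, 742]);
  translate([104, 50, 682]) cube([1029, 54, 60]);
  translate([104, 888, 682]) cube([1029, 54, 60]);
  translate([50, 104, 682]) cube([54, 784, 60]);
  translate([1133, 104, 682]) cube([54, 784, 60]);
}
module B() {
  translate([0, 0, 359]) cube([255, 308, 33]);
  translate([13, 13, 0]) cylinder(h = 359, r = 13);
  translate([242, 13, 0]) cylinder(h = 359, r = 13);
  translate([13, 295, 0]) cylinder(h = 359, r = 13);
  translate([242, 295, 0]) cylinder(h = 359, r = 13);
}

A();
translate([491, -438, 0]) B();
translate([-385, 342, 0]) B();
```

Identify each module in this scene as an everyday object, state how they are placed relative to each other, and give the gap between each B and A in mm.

A is a table. B is a stool. Two stools sit around the table at the −y, −x sides. The gap between each stool and the table is 130 mm.

Each stool's nearest face is 130 mm from the table's bounding box.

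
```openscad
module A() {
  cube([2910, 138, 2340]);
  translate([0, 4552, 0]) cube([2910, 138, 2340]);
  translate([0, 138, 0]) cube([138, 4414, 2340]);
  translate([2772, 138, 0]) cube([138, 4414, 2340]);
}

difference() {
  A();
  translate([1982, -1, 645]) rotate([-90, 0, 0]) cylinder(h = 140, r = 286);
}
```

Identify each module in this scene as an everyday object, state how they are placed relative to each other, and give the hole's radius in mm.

A is a house frame. The house frame has a circular hole through its front wall. The hole's radius is 286 mm.

The subtracted cylinder has r = 286 mm.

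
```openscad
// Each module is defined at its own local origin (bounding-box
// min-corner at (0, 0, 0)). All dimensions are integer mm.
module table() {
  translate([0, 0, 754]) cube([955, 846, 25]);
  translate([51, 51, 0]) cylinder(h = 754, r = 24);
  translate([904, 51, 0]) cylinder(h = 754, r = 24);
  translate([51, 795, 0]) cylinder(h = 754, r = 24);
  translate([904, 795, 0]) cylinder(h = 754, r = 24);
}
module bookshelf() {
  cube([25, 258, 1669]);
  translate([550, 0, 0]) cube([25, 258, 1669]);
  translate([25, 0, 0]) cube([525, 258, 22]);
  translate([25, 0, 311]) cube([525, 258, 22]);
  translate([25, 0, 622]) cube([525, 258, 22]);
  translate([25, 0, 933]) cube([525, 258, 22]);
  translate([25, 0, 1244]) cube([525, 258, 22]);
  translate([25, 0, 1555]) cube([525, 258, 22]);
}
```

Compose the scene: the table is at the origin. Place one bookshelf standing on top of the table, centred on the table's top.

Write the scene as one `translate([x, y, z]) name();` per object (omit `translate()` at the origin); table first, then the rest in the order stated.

table();
translate([190, 294, 779]) bookshelf();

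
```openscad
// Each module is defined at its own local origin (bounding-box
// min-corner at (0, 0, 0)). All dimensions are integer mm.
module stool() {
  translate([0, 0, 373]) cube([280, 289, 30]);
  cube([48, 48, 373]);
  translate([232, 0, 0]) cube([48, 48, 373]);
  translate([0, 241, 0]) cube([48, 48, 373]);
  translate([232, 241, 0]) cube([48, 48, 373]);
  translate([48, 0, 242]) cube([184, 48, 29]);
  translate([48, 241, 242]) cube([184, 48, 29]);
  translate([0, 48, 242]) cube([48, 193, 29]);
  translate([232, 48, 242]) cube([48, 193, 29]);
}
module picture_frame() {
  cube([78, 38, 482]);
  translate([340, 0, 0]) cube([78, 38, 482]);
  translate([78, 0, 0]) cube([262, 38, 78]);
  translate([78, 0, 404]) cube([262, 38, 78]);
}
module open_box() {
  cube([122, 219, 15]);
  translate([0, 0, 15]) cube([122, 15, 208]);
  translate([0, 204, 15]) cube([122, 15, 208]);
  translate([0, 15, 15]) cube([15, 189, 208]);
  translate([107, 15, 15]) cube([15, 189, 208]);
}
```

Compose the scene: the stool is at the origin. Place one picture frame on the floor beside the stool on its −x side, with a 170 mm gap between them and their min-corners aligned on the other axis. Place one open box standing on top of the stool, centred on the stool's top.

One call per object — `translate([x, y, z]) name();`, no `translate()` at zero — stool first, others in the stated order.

stool();
translate([-588, 0, 0]) picture_frame();
translate([79, 35, 403]) open_box();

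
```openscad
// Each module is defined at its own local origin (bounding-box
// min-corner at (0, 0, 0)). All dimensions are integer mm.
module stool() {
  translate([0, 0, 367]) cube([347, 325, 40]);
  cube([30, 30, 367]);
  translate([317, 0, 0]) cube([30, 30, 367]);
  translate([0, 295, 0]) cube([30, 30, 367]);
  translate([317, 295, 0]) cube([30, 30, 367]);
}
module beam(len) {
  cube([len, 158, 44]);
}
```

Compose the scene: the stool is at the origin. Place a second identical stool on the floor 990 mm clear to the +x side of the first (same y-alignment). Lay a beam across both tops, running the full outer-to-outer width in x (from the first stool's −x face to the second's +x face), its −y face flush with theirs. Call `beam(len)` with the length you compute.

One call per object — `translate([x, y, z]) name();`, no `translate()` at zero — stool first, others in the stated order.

stool();
translate([1337, 0, 0]) stool();
translate([0, 0, 407]) beam(1684);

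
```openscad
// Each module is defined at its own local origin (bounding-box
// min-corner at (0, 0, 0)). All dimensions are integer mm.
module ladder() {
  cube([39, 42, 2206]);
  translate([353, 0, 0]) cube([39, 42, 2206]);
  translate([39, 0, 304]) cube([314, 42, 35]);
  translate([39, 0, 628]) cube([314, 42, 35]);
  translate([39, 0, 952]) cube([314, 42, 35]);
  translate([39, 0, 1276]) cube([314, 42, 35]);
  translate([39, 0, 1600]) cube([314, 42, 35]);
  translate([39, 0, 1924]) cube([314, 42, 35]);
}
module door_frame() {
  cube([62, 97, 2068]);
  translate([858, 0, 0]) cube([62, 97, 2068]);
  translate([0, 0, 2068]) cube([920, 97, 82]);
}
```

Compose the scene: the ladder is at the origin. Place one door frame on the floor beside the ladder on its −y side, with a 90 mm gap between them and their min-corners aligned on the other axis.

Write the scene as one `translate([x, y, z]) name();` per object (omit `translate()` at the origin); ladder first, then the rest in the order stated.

ladder();
translate([0, -187, 0]) door_frame();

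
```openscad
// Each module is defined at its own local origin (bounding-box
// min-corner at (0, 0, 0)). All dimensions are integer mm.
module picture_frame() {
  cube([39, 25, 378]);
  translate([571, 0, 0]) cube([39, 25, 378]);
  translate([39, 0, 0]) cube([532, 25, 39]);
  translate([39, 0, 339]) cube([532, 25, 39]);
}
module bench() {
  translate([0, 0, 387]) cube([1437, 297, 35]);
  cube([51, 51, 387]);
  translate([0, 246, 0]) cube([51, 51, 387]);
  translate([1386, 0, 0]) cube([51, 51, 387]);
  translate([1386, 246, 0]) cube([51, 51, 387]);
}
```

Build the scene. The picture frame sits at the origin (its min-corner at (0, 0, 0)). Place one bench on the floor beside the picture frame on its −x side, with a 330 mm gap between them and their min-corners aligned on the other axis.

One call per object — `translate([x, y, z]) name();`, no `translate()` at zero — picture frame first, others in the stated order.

picture_frame();
translate([-1767, 0, 0]) bench();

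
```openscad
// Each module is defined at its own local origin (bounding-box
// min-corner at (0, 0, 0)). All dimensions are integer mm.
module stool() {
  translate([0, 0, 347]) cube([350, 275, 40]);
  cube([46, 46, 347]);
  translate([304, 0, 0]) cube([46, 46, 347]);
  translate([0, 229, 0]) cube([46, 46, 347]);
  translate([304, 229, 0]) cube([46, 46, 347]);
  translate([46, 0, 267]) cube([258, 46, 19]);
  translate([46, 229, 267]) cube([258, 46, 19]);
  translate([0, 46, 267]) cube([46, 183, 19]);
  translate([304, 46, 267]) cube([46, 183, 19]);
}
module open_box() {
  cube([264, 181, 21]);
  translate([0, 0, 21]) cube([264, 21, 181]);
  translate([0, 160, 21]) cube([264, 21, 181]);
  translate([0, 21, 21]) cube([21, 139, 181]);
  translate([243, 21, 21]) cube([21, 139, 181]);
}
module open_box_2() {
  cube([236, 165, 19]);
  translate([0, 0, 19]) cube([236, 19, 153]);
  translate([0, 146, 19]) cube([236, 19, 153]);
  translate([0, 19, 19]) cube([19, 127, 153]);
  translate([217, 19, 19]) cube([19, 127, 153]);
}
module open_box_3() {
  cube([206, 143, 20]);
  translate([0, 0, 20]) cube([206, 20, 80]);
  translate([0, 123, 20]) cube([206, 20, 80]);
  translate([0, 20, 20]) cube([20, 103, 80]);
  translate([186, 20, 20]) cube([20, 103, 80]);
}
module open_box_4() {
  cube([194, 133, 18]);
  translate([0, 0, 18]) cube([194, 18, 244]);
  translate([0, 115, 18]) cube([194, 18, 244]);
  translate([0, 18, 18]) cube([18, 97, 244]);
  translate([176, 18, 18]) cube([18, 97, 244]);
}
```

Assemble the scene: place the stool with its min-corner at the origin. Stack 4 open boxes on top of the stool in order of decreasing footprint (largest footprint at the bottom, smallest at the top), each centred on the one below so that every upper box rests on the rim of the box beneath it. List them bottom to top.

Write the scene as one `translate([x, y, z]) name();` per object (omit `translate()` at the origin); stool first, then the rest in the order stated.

stool();
translate([43, 47, 387]) open_box();
translate([57, 55, 589]) open_box_2();
translate([72, 66, 761]) open_box_3();
translate([78, 71, 861]) open_box_4();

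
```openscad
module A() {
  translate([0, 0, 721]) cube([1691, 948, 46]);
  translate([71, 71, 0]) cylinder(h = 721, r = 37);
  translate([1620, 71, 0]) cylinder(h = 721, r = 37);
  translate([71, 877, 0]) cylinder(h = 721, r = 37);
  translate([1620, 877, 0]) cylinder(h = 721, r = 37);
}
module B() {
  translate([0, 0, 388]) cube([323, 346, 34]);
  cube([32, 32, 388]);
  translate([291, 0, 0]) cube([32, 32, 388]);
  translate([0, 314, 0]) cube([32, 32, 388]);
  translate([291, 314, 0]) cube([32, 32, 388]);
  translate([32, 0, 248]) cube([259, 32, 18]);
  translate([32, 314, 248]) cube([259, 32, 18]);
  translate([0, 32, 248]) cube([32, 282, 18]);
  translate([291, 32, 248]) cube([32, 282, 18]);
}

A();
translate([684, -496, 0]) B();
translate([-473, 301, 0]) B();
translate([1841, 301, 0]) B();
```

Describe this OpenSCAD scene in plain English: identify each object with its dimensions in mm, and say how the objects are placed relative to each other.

A is a table with a 1691×948 mm rectangular top, 46 mm thick, top surface at z = 767 mm, supported by four round legs of 74 mm diameter, each leg's bounding box inset 34 mm from the nearest pair of top edges, running from the floor.

B is a four-legged stool. The seat is a 323×346×34 mm slab whose top surface is at z = 422 mm; four square legs, each 32×32 mm in cross-section, run from the floor (z = 0) to the underside of the seat, each flush with a corner of the seat. Four stretchers, 32 mm wide and 18 mm tall, connect adjacent legs with their undersides at z = 248 mm, each running between the inner faces of the legs it joins and aligned with the legs' outer faces on the other axis.

Three stools sit around the table at the −y, −x, +x sides.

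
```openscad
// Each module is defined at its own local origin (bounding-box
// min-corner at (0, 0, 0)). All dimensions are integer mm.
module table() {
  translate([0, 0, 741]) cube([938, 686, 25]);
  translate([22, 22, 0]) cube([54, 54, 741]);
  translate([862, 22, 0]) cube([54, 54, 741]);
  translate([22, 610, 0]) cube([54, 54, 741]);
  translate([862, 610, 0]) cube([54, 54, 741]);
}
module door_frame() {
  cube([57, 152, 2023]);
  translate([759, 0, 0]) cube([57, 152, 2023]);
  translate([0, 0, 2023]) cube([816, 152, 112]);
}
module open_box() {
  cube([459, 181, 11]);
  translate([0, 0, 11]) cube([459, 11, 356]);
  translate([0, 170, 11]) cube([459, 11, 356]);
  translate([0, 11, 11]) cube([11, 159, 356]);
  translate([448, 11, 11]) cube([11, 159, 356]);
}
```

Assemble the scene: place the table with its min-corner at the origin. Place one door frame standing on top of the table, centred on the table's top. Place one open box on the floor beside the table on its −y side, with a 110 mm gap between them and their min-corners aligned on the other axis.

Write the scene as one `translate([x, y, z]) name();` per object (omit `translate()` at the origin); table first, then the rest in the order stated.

table();
translate([61, 267, 766]) door_frame();
translate([0, -291, 0]) open_box();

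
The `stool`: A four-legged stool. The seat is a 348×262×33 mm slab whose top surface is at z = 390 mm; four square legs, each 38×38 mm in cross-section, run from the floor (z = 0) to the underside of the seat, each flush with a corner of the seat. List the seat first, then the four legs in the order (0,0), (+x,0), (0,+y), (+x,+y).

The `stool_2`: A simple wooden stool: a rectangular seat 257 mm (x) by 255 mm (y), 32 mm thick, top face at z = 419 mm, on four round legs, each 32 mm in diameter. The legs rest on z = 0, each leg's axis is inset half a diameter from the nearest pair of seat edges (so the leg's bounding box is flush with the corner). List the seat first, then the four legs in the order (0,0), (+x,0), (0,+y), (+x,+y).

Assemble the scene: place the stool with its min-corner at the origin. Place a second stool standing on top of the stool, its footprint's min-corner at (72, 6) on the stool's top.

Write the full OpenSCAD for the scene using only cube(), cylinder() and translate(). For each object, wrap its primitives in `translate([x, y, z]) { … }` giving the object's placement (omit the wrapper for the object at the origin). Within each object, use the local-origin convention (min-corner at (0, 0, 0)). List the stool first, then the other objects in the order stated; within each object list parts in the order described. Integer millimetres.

translate([0, 0, 357]) cube([348, 262, 33]);
cube([38, 38, 357]);
translate([310, 0, 0]) cube([38, 38, 357]);
translate([0, 224, 0]) cube([38, 38, 357]);
translate([310, 224, 0]) cube([38, 38, 357]);
translate([72, 6, 390]) {
  translate([0, 0, 387]) cube([257, 255, 32]);
  translate([16, 16, 0]) cylinder(h = 387, r = 16);
  translate([241, 16, 0]) cylinder(h = 387, r = 16);
  translate([16, 239, 0]) cylinder(h = 387, r = 16);
  translate([241, 239, 0]) cylinder(h = 387, r = 16);
}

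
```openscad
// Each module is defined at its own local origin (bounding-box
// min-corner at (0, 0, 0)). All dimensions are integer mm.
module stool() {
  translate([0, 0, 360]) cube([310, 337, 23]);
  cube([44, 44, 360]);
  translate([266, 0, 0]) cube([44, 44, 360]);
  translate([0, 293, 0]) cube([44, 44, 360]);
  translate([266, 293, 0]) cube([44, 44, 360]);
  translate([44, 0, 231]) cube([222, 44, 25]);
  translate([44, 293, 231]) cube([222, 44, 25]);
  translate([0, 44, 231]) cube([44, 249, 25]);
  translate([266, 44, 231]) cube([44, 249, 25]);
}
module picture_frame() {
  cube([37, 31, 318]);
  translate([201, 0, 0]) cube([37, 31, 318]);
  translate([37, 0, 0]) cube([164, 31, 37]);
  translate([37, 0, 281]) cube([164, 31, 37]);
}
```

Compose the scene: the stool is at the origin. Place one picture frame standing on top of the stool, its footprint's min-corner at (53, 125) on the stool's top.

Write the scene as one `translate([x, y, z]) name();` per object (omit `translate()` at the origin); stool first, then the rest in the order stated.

stool();
translate([53, 125, 383]) picture_frame();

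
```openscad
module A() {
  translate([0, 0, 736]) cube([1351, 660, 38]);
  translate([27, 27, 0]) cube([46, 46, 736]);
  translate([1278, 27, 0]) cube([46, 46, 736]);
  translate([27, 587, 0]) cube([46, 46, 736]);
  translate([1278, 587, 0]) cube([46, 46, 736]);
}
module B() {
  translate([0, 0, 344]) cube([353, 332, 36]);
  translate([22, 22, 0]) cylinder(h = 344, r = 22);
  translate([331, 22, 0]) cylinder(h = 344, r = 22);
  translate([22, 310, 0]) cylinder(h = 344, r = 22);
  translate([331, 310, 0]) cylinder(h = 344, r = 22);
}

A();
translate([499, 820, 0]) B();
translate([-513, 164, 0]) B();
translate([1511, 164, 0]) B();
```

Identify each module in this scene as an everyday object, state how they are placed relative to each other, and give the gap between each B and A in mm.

A is a table. B is a stool. Three stools sit around the table at the +y, −x, +x sides. The gap between each stool and the table is 160 mm.

Each stool's nearest face is 160 mm from the table's bounding box.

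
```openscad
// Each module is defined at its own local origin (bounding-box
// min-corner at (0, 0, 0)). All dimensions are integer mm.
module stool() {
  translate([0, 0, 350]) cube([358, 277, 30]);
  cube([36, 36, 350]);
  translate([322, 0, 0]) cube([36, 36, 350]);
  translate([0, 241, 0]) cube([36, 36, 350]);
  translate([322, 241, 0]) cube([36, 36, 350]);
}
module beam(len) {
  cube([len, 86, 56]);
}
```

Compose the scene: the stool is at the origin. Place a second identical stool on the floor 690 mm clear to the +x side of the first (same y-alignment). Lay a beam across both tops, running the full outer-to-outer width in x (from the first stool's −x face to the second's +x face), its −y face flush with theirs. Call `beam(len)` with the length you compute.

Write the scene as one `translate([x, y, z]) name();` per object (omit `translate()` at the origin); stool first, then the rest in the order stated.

stool();
translate([1048, 0, 0]) stool();
translate([0, 0, 380]) beam(1406);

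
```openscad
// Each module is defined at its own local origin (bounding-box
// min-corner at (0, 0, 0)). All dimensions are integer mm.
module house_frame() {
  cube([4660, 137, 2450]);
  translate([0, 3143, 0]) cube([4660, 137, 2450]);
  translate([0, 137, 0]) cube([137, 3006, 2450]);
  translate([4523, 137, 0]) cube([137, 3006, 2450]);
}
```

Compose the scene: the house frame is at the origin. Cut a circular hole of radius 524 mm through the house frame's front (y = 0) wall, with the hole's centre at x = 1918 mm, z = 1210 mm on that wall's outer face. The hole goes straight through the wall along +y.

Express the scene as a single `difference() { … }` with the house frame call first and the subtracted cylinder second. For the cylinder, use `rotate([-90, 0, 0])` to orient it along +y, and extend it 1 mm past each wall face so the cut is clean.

difference() {
  house_frame();
  translate([1918, -1, 1210]) rotate([-90, 0, 0]) cylinder(h = 139, r = 524);
}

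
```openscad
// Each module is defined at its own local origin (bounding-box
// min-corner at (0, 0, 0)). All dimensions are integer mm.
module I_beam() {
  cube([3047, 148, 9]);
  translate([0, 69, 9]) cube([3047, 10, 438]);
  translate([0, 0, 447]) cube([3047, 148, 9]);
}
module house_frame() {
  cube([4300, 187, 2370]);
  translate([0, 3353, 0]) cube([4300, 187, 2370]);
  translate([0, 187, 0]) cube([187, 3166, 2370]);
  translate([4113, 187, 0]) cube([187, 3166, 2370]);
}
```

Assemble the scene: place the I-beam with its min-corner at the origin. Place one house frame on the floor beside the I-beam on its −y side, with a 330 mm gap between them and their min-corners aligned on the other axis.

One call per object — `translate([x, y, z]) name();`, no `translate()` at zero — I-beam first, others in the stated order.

I_beam();
translate([0, -3870, 0]) house_frame();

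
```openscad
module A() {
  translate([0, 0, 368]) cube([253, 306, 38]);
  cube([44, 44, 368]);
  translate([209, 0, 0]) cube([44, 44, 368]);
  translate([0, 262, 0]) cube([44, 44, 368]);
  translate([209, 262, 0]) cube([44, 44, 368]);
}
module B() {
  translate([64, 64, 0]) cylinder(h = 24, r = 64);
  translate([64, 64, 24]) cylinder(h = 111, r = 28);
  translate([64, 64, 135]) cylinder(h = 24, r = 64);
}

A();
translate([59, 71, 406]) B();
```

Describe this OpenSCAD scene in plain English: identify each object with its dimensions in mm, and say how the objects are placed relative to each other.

A is a four-legged stool. The seat is a 253×306×38 mm slab whose top surface is at z = 406 mm; four square legs, each 44×44 mm in cross-section, run from the floor (z = 0) to the underside of the seat, each flush with a corner of the seat.

B is a spool: two coaxial disc flanges of radius 64 mm and thickness 24 mm, joined by a core cylinder of radius 28 mm and height 111 mm. The lower flange rests on z = 0 and the three cylinders share a vertical axis.

The spool is on top of the stool.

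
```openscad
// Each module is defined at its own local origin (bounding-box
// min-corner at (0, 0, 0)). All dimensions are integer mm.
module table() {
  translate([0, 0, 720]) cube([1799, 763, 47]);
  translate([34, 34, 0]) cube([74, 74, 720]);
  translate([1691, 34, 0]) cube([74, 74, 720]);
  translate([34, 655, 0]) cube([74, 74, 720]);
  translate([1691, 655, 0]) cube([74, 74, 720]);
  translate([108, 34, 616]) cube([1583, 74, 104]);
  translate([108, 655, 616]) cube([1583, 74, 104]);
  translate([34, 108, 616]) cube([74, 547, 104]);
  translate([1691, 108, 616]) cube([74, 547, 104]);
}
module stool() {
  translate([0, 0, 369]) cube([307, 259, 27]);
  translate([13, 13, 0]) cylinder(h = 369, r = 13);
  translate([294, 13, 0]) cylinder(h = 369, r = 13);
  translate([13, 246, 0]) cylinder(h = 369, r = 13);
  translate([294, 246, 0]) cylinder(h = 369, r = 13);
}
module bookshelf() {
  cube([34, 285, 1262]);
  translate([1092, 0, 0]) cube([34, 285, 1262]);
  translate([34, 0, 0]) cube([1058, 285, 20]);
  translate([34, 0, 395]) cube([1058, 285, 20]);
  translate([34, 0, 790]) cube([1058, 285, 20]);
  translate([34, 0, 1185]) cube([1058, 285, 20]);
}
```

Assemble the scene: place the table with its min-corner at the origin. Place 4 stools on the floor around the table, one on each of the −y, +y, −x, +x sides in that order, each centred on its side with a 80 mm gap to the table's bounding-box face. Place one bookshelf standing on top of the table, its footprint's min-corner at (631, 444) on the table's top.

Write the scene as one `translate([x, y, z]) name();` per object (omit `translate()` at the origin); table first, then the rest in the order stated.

table();
translate([746, -339, 0]) stool();
translate([746, 843, 0]) stool();
translate([-387, 252, 0]) stool();
translate([1879, 252, 0]) stool();
translate([631, 444, 767]) bookshelf();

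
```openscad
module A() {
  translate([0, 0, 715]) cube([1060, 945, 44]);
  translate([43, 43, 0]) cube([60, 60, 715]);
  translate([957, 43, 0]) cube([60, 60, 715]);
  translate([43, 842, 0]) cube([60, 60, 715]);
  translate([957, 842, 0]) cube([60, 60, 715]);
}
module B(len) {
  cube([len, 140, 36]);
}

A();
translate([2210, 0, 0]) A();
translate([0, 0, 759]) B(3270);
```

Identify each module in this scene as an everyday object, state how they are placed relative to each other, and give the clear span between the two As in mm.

Second table starts at x = 2210; first ends at x = 1060; clear span = 2210 − 1060 = 1150 mm.

A is a table. B is a beam. A beam spans the tops of two tables. The clear span between the two tables is 1150 mm.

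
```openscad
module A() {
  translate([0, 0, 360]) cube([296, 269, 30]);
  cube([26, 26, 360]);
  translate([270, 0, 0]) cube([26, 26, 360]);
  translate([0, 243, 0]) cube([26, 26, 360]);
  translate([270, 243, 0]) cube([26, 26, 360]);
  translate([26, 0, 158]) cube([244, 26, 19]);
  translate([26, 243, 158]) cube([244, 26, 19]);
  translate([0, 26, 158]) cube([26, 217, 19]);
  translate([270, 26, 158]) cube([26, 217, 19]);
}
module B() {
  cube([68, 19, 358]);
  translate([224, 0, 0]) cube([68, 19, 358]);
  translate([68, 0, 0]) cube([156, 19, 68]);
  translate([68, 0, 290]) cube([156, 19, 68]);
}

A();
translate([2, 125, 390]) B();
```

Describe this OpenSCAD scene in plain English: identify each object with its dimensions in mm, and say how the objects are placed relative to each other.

A is a four-legged stool. The seat is 296×269 mm, 30 mm thick, top at z = 390 mm. It stands on four square legs, each 26×26 mm in cross-section, from z = 0 to the seat underside, each flush with a corner of the seat. Four stretchers, 26 mm wide and 19 mm tall, connect adjacent legs with their undersides at z = 158 mm, each running between the inner faces of the legs it joins and aligned with the legs' outer faces on the other axis.

B is a rectangular picture frame lying in the x–z plane (depth along y). The opening is 156 mm wide (x) by 222 mm tall (z), surrounded by a border 68 mm wide on all four sides. The frame is 19 mm deep and is made of two full-height vertical stiles with two horizontal rails fitted between them.

The picture frame is on top of the stool, centred.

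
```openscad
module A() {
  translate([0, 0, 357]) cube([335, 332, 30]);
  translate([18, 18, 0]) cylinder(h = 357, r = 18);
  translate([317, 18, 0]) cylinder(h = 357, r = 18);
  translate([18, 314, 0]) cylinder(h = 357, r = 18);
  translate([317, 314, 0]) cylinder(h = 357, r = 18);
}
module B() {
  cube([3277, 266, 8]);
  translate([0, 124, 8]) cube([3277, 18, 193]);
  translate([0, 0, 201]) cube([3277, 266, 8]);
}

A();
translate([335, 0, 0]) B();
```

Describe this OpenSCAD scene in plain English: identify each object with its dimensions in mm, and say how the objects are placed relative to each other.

A is a four-legged stool. The seat is a 335×332×30 mm slab whose top surface is at z = 387 mm; four round legs, each 36 mm in diameter, run from the floor (z = 0) to the underside of the seat, each leg's axis is inset half a diameter from the nearest pair of seat edges (so the leg's bounding box is flush with the corner).

B is an I-beam lying along x, 3277 mm long. Overall section height 209 mm. Two flanges 266 mm wide (y) and 8 mm thick, one on the floor and one at the top; a web 18 mm thick runs between them, centred on the flange width.

The I-beam is against the stool's +x side, with their −y faces flush.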